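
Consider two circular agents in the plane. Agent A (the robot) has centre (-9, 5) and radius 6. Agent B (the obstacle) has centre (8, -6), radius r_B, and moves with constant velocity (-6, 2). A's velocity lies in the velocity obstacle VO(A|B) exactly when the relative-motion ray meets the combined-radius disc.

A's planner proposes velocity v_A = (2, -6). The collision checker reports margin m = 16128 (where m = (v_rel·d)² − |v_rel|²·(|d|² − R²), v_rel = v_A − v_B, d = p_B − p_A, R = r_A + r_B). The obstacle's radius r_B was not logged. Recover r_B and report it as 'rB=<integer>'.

m = 16128
d = (17, -11);  v_rel = (8, -8),  |v_rel|² = 128
v_rel×d = (8)·(-11) − (-8)·(17) = 48
since m = R²·128 − 48²:  R² = (2304 + 16128) / 128 = 144
R = √144 = 12  ⇒  r_B = 12 − 6 = 6

rB=6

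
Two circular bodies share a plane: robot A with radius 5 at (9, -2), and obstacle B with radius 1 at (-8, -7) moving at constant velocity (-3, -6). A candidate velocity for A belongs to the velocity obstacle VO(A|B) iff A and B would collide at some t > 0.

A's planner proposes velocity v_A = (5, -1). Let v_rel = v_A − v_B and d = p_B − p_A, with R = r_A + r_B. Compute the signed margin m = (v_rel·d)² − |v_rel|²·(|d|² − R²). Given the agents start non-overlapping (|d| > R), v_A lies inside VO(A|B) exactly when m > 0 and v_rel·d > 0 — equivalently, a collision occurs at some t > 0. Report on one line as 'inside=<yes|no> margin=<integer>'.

d = (-17, -5),  |d|² = 314;  R = 5+1 = 6,  c = 314−6² = 278
v_rel = (8, 5),  |v_rel|² = 89;  v_rel·d = (8)·(-17) + (5)·(-5) = -161
89·t² + 322·t + 278 = 0  ⇒  m = (-161)² − 89·278 = 1179
m = 1179 > 0,  v_rel·d = -161 < 0  ⇒  outside

inside=no margin=1179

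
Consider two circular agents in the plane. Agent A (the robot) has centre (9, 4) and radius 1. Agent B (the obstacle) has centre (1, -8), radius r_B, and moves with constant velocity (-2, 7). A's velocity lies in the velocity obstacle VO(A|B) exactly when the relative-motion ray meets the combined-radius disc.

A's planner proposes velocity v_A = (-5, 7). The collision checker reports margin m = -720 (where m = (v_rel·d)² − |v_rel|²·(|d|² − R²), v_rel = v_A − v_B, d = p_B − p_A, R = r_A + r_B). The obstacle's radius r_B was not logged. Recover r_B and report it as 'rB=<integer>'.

m = -720
d = (-8, -12);  v_rel = (-3, 0),  |v_rel|² = 9
v_rel×d = (-3)·(-12) − (0)·(-8) = 36
since m = R²·9 − 36²:  R² = (1296 + -720) / 9 = 64
R = √64 = 8  ⇒  r_B = 8 − 1 = 7

rB=7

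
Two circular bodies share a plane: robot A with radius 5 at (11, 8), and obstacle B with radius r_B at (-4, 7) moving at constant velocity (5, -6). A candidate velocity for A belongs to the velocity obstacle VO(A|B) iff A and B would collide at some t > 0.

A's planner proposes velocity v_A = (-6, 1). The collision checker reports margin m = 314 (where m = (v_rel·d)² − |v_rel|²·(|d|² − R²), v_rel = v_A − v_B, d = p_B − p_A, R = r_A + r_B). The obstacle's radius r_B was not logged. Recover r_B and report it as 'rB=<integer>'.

m = 314
d = (-15, -1);  v_rel = (-11, 7),  |v_rel|² = 170
v_rel×d = (-11)·(-1) − (7)·(-15) = 116
since m = R²·170 − 116²:  R² = (13456 + 314) / 170 = 81
R = √81 = 9  ⇒  r_B = 9 − 5 = 4

rB=4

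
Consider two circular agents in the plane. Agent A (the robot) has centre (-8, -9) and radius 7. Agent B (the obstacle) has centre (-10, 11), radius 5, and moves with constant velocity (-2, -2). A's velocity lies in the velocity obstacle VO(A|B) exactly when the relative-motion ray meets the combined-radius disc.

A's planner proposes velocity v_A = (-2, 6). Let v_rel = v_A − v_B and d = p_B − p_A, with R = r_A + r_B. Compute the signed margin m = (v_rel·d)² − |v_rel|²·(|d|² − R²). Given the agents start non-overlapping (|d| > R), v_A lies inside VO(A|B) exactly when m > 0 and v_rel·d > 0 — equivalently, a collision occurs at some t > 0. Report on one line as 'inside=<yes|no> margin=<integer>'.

d = (-2, 20),  |d|² = 404;  R = 7+5 = 12,  c = 404−12² = 260
v_rel = (0, 8),  |v_rel|² = 64;  v_rel·d = (0)·(-2) + (8)·(20) = 160
64·t² − 320·t + 260 = 0  ⇒  m = 160² − 64·260 = 8960
m = 8960 > 0,  v_rel·d = 160 > 0  ⇒  inside

inside=yes margin=8960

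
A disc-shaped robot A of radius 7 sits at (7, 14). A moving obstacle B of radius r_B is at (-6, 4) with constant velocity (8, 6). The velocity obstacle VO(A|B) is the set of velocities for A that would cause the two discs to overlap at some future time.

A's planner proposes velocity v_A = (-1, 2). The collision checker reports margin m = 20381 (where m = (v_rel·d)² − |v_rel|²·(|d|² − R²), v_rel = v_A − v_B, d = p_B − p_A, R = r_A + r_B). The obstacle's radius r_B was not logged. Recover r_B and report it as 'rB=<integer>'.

m = 20381
d = (-13, -10);  v_rel = (-9, -4),  |v_rel|² = 97
v_rel×d = (-9)·(-10) − (-4)·(-13) = 38
since m = R²·97 − 38²:  R² = (1444 + 20381) / 97 = 225
R = √225 = 15  ⇒  r_B = 15 − 7 = 8

rB=8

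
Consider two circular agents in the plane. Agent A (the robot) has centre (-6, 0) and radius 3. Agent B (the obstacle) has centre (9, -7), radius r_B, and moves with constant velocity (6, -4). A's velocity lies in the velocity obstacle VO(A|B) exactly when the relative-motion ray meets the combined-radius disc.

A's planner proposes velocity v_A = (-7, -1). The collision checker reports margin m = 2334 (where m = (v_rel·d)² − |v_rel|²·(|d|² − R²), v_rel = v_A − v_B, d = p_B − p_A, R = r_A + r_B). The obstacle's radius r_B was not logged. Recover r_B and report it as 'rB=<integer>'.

m = 2334
d = (15, -7);  v_rel = (-13, 3),  |v_rel|² = 178
v_rel×d = (-13)·(-7) − (3)·(15) = 46
since m = R²·178 − 46²:  R² = (2116 + 2334) / 178 = 25
R = √25 = 5  ⇒  r_B = 5 − 3 = 2

rB=2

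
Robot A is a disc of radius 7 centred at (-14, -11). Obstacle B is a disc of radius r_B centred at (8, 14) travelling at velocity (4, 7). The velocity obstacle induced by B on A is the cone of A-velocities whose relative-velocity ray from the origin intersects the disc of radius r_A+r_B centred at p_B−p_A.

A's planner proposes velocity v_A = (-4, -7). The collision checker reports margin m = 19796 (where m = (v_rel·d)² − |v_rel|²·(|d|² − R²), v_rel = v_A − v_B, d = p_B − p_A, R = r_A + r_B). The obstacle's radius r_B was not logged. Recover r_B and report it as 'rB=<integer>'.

m = 19796
d = (22, 25);  v_rel = (-8, -14),  |v_rel|² = 260
v_rel×d = (-8)·(25) − (-14)·(22) = 108
since m = R²·260 − 108²:  R² = (11664 + 19796) / 260 = 121
R = √121 = 11  ⇒  r_B = 11 − 7 = 4

rB=4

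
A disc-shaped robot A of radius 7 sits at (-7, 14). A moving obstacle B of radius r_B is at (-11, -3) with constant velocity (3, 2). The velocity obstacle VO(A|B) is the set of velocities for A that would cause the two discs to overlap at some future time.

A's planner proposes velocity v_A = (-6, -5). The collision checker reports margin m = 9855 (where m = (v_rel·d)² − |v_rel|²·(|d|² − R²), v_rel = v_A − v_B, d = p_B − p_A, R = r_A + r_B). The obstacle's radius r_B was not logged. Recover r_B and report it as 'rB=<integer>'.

m = 9855
d = (-4, -17);  v_rel = (-9, -7),  |v_rel|² = 130
v_rel×d = (-9)·(-17) − (-7)·(-4) = 125
since m = R²·130 − 125²:  R² = (15625 + 9855) / 130 = 196
R = √196 = 14  ⇒  r_B = 14 − 7 = 7

rB=7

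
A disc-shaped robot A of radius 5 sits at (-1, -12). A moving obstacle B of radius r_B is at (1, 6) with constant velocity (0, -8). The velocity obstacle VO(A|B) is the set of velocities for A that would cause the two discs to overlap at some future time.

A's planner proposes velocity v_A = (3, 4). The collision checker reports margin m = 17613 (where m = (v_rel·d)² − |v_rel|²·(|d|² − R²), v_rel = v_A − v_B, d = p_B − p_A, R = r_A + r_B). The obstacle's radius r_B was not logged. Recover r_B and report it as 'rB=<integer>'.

m = 17613
d = (2, 18);  v_rel = (3, 12),  |v_rel|² = 153
v_rel×d = (3)·(18) − (12)·(2) = 30
since m = R²·153 − 30²:  R² = (900 + 17613) / 153 = 121
R = √121 = 11  ⇒  r_B = 11 − 5 = 6

rB=6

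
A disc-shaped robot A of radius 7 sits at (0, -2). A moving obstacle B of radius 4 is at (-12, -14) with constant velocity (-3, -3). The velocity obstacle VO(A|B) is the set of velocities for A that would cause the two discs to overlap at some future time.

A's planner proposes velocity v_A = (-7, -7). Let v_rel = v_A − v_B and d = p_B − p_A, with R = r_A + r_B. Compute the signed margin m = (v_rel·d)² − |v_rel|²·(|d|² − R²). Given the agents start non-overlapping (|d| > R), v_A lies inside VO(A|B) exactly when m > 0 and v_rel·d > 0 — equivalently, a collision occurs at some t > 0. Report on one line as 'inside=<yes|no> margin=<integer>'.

d = (-12, -12),  |d|² = 288;  R = 7+4 = 11,  c = 288−11² = 167
v_rel = (-4, -4),  |v_rel|² = 32;  v_rel·d = (-4)·(-12) + (-4)·(-12) = 96
32·t² − 192·t + 167 = 0  ⇒  m = 96² − 32·167 = 3872
m = 3872 > 0,  v_rel·d = 96 > 0  ⇒  inside

inside=yes margin=3872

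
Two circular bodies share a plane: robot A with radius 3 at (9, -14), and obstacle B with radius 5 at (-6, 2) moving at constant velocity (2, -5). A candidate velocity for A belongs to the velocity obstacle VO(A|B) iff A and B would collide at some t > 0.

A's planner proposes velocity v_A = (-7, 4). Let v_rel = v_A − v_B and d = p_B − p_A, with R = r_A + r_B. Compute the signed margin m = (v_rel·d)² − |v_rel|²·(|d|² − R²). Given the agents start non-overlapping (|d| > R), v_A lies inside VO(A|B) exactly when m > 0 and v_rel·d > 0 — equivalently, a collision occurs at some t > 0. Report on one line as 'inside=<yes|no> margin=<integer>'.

d = (-15, 16),  |d|² = 481;  R = 3+5 = 8,  c = 481−8² = 417
v_rel = (-9, 9),  |v_rel|² = 162;  v_rel·d = (-9)·(-15) + (9)·(16) = 279
162·t² − 558·t + 417 = 0  ⇒  m = 279² − 162·417 = 10287
m = 10287 > 0,  v_rel·d = 279 > 0  ⇒  inside

inside=yes margin=10287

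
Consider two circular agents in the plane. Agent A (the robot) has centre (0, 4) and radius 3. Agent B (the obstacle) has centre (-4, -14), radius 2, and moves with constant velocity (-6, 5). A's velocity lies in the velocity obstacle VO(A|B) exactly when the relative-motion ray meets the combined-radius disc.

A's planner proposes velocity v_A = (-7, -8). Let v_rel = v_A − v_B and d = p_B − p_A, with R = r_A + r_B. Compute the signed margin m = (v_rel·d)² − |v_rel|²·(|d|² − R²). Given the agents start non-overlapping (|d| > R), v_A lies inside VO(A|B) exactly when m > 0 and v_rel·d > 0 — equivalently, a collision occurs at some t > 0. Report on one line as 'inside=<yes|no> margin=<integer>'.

d = (-4, -18),  |d|² = 340;  R = 3+2 = 5,  c = 340−5² = 315
v_rel = (-1, -13),  |v_rel|² = 170;  v_rel·d = (-1)·(-4) + (-13)·(-18) = 238
170·t² − 476·t + 315 = 0  ⇒  m = 238² − 170·315 = 3094
m = 3094 > 0,  v_rel·d = 238 > 0  ⇒  inside

inside=yes margin=3094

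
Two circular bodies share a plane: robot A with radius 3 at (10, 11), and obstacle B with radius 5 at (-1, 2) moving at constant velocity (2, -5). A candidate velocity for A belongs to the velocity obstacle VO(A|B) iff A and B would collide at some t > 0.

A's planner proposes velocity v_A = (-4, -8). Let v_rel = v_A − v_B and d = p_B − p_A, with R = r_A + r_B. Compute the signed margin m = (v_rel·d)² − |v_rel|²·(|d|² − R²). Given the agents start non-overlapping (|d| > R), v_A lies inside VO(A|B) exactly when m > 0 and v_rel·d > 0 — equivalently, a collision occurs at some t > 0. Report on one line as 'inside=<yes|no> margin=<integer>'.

d = (-11, -9),  |d|² = 202;  R = 3+5 = 8,  c = 202−8² = 138
v_rel = (-6, -3),  |v_rel|² = 45;  v_rel·d = (-6)·(-11) + (-3)·(-9) = 93
45·t² − 186·t + 138 = 0  ⇒  m = 93² − 45·138 = 2439
m = 2439 > 0,  v_rel·d = 93 > 0  ⇒  inside

inside=yes margin=2439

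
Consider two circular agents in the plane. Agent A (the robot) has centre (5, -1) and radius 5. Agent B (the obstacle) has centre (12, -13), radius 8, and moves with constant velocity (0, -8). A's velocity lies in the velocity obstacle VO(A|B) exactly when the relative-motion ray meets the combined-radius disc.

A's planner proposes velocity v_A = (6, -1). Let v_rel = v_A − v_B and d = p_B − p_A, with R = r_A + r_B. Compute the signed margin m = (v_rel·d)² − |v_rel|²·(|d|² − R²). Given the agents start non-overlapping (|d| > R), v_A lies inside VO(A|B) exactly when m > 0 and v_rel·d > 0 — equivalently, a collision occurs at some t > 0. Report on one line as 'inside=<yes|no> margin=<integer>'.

d = (7, -12),  |d|² = 193;  R = 5+8 = 13,  c = 193−13² = 24
v_rel = (6, 7),  |v_rel|² = 85;  v_rel·d = (6)·(7) + (7)·(-12) = -42
85·t² + 84·t + 24 = 0  ⇒  m = (-42)² − 85·24 = -276
m = -276 < 0,  v_rel·d = -42 < 0  ⇒  outside

inside=no margin=-276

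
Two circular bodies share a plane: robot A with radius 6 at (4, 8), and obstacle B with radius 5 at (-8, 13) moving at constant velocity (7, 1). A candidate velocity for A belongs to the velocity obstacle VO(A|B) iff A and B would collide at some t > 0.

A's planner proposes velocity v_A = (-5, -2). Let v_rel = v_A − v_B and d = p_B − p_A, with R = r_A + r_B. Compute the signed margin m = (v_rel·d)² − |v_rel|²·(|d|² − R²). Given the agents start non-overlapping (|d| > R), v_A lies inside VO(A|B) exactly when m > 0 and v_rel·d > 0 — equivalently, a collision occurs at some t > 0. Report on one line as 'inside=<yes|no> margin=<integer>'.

d = (-12, 5),  |d|² = 169;  R = 6+5 = 11,  c = 169−11² = 48
v_rel = (-12, -3),  |v_rel|² = 153;  v_rel·d = (-12)·(-12) + (-3)·(5) = 129
153·t² − 258·t + 48 = 0  ⇒  m = 129² − 153·48 = 9297
m = 9297 > 0,  v_rel·d = 129 > 0  ⇒  inside

inside=yes margin=9297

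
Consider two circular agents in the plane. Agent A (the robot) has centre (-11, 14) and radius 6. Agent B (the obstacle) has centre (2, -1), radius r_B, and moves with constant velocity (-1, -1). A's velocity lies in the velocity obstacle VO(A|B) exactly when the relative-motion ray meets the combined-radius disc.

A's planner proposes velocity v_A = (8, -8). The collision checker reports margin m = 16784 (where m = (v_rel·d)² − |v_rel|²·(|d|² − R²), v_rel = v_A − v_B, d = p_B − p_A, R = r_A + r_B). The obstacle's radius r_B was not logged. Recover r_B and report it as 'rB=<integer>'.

m = 16784
d = (13, -15);  v_rel = (9, -7),  |v_rel|² = 130
v_rel×d = (9)·(-15) − (-7)·(13) = -44
since m = R²·130 − (-44)²:  R² = (1936 + 16784) / 130 = 144
R = √144 = 12  ⇒  r_B = 12 − 6 = 6

rB=6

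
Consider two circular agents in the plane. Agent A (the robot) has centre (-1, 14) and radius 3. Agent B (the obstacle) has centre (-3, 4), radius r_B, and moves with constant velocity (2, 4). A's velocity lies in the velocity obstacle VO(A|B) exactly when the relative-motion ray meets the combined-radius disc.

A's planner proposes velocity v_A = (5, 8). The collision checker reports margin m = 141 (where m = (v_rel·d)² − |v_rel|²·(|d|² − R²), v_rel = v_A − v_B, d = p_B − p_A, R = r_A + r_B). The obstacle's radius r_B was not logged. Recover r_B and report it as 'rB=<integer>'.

m = 141
d = (-2, -10);  v_rel = (3, 4),  |v_rel|² = 25
v_rel×d = (3)·(-10) − (4)·(-2) = -22
since m = R²·25 − (-22)²:  R² = (484 + 141) / 25 = 25
R = √25 = 5  ⇒  r_B = 5 − 3 = 2

rB=2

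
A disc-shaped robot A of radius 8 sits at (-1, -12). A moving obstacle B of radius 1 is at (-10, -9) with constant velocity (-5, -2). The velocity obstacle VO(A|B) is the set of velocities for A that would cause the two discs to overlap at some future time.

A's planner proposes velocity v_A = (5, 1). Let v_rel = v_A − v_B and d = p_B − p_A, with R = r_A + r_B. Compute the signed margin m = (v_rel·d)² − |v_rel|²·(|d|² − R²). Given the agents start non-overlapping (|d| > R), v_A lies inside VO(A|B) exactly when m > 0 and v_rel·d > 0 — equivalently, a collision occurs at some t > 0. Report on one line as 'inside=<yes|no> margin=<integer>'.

d = (-9, 3),  |d|² = 90;  R = 8+1 = 9,  c = 90−9² = 9
v_rel = (10, 3),  |v_rel|² = 109;  v_rel·d = (10)·(-9) + (3)·(3) = -81
109·t² + 162·t + 9 = 0  ⇒  m = (-81)² − 109·9 = 5580
m = 5580 > 0,  v_rel·d = -81 < 0  ⇒  outside

inside=no margin=5580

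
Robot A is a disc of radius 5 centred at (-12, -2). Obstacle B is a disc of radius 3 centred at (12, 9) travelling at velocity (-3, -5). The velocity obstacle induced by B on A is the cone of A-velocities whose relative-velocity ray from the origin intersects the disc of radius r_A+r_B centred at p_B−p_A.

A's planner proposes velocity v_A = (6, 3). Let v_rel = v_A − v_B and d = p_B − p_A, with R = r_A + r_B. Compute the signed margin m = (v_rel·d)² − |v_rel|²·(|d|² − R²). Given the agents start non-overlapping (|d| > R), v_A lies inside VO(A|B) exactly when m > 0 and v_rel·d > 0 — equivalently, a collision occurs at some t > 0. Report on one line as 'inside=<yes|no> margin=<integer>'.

d = (24, 11),  |d|² = 697;  R = 5+3 = 8,  c = 697−8² = 633
v_rel = (9, 8),  |v_rel|² = 145;  v_rel·d = (9)·(24) + (8)·(11) = 304
145·t² − 608·t + 633 = 0  ⇒  m = 304² − 145·633 = 631
m = 631 > 0,  v_rel·d = 304 > 0  ⇒  inside

inside=yes margin=631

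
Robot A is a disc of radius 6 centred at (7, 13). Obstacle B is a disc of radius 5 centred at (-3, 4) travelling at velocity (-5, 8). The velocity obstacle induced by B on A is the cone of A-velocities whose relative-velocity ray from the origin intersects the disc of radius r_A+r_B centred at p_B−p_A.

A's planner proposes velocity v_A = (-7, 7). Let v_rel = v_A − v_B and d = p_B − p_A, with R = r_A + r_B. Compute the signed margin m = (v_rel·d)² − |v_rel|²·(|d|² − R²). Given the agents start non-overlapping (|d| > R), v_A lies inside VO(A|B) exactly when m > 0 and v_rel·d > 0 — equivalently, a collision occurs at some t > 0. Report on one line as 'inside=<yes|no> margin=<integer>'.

d = (-10, -9),  |d|² = 181;  R = 6+5 = 11,  c = 181−11² = 60
v_rel = (-2, -1),  |v_rel|² = 5;  v_rel·d = (-2)·(-10) + (-1)·(-9) = 29
5·t² − 58·t + 60 = 0  ⇒  m = 29² − 5·60 = 541
m = 541 > 0,  v_rel·d = 29 > 0  ⇒  inside

inside=yes margin=541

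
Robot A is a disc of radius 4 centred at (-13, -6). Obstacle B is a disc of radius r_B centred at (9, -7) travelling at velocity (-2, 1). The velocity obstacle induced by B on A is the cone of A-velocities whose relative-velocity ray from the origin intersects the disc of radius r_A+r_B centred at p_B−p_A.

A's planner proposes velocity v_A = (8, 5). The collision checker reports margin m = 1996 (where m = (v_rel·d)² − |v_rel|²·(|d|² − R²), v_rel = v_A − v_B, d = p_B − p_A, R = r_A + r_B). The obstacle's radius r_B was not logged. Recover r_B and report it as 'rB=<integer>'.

m = 1996
d = (22, -1);  v_rel = (10, 4),  |v_rel|² = 116
v_rel×d = (10)·(-1) − (4)·(22) = -98
since m = R²·116 − (-98)²:  R² = (9604 + 1996) / 116 = 100
R = √100 = 10  ⇒  r_B = 10 − 4 = 6

rB=6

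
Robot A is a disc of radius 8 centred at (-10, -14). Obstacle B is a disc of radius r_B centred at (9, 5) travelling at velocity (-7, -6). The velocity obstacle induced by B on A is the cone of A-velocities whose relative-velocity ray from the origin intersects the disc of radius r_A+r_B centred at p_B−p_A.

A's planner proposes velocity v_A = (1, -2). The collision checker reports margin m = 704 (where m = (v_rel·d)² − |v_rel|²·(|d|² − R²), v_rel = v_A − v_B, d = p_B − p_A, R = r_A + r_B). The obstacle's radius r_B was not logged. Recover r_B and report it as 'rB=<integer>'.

m = 704
d = (19, 19);  v_rel = (8, 4),  |v_rel|² = 80
v_rel×d = (8)·(19) − (4)·(19) = 76
since m = R²·80 − 76²:  R² = (5776 + 704) / 80 = 81
R = √81 = 9  ⇒  r_B = 9 − 8 = 1

rB=1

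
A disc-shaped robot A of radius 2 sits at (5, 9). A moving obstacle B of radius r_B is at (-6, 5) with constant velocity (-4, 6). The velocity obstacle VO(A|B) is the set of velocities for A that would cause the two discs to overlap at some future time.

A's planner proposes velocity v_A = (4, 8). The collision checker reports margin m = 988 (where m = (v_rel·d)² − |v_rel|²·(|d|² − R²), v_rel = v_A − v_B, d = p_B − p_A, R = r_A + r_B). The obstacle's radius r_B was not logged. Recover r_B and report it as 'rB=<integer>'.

m = 988
d = (-11, -4);  v_rel = (8, 2),  |v_rel|² = 68
v_rel×d = (8)·(-4) − (2)·(-11) = -10
since m = R²·68 − (-10)²:  R² = (100 + 988) / 68 = 16
R = √16 = 4  ⇒  r_B = 4 − 2 = 2

rB=2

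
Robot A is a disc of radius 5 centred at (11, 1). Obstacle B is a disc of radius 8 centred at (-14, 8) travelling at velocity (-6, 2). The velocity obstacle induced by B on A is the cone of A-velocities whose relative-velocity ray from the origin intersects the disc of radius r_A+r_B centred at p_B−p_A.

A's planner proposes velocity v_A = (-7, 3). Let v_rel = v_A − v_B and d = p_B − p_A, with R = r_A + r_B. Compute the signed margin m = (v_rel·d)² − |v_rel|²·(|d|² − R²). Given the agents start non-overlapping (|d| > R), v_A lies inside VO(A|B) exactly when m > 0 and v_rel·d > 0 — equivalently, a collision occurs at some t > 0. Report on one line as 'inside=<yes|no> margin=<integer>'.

d = (-25, 7),  |d|² = 674;  R = 5+8 = 13,  c = 674−13² = 505
v_rel = (-1, 1),  |v_rel|² = 2;  v_rel·d = (-1)·(-25) + (1)·(7) = 32
2·t² − 64·t + 505 = 0  ⇒  m = 32² − 2·505 = 14
m = 14 > 0,  v_rel·d = 32 > 0  ⇒  inside

inside=yes margin=14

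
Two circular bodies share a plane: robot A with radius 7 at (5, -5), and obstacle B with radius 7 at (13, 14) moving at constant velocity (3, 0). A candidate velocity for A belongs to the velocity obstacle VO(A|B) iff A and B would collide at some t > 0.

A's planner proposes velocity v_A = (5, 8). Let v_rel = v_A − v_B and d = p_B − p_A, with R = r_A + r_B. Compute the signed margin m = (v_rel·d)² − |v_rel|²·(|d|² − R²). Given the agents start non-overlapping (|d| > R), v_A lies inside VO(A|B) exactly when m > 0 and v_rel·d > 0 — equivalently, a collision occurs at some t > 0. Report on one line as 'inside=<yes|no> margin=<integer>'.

d = (8, 19),  |d|² = 425;  R = 7+7 = 14,  c = 425−14² = 229
v_rel = (2, 8),  |v_rel|² = 68;  v_rel·d = (2)·(8) + (8)·(19) = 168
68·t² − 336·t + 229 = 0  ⇒  m = 168² − 68·229 = 12652
m = 12652 > 0,  v_rel·d = 168 > 0  ⇒  inside

inside=yes margin=12652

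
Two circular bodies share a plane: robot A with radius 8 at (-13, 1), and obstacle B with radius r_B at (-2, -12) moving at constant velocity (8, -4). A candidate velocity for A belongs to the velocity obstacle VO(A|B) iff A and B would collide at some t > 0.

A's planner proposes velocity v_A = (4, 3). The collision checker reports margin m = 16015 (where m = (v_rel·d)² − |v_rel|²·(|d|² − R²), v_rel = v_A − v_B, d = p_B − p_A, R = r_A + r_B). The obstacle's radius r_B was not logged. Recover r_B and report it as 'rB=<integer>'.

m = 16015
d = (11, -13);  v_rel = (-4, 7),  |v_rel|² = 65
v_rel×d = (-4)·(-13) − (7)·(11) = -25
since m = R²·65 − (-25)²:  R² = (625 + 16015) / 65 = 256
R = √256 = 16  ⇒  r_B = 16 − 8 = 8

rB=8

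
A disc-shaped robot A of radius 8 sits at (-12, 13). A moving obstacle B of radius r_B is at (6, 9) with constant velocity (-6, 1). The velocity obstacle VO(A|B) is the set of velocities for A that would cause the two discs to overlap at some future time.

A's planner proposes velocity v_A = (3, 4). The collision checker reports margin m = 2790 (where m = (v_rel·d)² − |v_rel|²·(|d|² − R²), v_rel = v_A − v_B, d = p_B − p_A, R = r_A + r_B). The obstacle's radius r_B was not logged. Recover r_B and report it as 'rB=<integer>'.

m = 2790
d = (18, -4);  v_rel = (9, 3),  |v_rel|² = 90
v_rel×d = (9)·(-4) − (3)·(18) = -90
since m = R²·90 − (-90)²:  R² = (8100 + 2790) / 90 = 121
R = √121 = 11  ⇒  r_B = 11 − 8 = 3

rB=3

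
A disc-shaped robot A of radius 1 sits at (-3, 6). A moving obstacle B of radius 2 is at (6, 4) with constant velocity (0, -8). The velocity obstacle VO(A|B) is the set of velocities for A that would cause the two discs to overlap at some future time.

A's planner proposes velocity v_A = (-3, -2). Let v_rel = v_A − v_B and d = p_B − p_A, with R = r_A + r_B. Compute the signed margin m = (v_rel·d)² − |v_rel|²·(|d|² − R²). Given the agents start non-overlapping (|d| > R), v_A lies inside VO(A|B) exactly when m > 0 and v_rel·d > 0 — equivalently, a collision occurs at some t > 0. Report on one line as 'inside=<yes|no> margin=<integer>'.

d = (9, -2),  |d|² = 85;  R = 1+2 = 3,  c = 85−3² = 76
v_rel = (-3, 6),  |v_rel|² = 45;  v_rel·d = (-3)·(9) + (6)·(-2) = -39
45·t² + 78·t + 76 = 0  ⇒  m = (-39)² − 45·76 = -1899
m = -1899 < 0,  v_rel·d = -39 < 0  ⇒  outside

inside=no margin=-1899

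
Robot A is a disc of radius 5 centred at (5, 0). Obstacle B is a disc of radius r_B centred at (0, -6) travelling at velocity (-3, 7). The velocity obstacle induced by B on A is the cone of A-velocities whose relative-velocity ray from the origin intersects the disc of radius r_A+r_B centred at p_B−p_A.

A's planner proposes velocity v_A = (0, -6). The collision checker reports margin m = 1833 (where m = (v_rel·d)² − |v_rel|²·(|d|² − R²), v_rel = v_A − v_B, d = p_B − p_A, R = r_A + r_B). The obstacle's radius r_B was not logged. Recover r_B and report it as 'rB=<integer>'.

m = 1833
d = (-5, -6);  v_rel = (3, -13),  |v_rel|² = 178
v_rel×d = (3)·(-6) − (-13)·(-5) = -83
since m = R²·178 − (-83)²:  R² = (6889 + 1833) / 178 = 49
R = √49 = 7  ⇒  r_B = 7 − 5 = 2

rB=2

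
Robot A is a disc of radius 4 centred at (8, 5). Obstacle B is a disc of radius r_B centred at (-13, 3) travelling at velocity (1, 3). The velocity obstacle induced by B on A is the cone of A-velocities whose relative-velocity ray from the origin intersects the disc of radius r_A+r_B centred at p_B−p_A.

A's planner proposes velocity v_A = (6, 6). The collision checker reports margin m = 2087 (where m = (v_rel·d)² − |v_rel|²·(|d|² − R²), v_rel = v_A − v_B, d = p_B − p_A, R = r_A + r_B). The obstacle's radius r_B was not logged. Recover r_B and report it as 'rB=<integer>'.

m = 2087
d = (-21, -2);  v_rel = (5, 3),  |v_rel|² = 34
v_rel×d = (5)·(-2) − (3)·(-21) = 53
since m = R²·34 − 53²:  R² = (2809 + 2087) / 34 = 144
R = √144 = 12  ⇒  r_B = 12 − 4 = 8

rB=8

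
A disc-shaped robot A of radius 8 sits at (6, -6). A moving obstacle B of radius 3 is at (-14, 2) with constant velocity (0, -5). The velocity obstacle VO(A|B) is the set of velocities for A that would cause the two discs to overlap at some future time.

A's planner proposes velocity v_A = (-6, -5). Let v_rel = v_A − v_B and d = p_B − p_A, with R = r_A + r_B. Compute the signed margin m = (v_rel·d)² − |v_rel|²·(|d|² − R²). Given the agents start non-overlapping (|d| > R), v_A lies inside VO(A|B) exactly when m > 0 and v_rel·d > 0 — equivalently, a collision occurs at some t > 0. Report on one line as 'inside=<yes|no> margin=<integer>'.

d = (-20, 8),  |d|² = 464;  R = 8+3 = 11,  c = 464−11² = 343
v_rel = (-6, 0),  |v_rel|² = 36;  v_rel·d = (-6)·(-20) + (0)·(8) = 120
36·t² − 240·t + 343 = 0  ⇒  m = 120² − 36·343 = 2052
m = 2052 > 0,  v_rel·d = 120 > 0  ⇒  inside

inside=yes margin=2052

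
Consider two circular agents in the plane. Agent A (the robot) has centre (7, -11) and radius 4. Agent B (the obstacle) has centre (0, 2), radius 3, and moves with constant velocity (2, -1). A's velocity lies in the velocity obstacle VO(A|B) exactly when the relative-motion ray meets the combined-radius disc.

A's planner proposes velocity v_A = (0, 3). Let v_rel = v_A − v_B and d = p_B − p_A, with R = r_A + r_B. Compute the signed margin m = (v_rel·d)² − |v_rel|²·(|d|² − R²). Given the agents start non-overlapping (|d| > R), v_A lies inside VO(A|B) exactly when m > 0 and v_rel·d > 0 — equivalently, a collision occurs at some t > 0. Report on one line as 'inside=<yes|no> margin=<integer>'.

d = (-7, 13),  |d|² = 218;  R = 4+3 = 7,  c = 218−7² = 169
v_rel = (-2, 4),  |v_rel|² = 20;  v_rel·d = (-2)·(-7) + (4)·(13) = 66
20·t² − 132·t + 169 = 0  ⇒  m = 66² − 20·169 = 976
m = 976 > 0,  v_rel·d = 66 > 0  ⇒  inside

inside=yes margin=976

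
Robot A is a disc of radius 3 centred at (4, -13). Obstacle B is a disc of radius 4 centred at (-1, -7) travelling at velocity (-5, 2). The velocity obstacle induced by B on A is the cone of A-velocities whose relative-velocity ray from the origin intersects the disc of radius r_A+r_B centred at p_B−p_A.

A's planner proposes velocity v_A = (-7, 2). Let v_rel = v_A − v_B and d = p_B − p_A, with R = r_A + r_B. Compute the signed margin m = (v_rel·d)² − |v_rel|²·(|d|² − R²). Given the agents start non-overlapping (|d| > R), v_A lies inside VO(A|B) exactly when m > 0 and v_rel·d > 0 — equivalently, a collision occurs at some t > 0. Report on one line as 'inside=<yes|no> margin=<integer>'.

d = (-5, 6),  |d|² = 61;  R = 3+4 = 7,  c = 61−7² = 12
v_rel = (-2, 0),  |v_rel|² = 4;  v_rel·d = (-2)·(-5) + (0)·(6) = 10
4·t² − 20·t + 12 = 0  ⇒  m = 10² − 4·12 = 52
m = 52 > 0,  v_rel·d = 10 > 0  ⇒  inside

inside=yes margin=52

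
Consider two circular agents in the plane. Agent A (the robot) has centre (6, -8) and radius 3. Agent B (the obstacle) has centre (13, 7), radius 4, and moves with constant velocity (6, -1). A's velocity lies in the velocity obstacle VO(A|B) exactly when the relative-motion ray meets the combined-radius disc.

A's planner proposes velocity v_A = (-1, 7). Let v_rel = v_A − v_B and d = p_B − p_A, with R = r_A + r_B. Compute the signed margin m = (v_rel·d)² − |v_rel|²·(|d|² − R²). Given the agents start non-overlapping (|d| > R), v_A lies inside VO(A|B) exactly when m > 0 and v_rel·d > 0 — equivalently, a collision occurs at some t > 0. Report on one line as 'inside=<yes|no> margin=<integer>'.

d = (7, 15),  |d|² = 274;  R = 3+4 = 7,  c = 274−7² = 225
v_rel = (-7, 8),  |v_rel|² = 113;  v_rel·d = (-7)·(7) + (8)·(15) = 71
113·t² − 142·t + 225 = 0  ⇒  m = 71² − 113·225 = -20384
m = -20384 < 0,  v_rel·d = 71 > 0  ⇒  outside

inside=no margin=-20384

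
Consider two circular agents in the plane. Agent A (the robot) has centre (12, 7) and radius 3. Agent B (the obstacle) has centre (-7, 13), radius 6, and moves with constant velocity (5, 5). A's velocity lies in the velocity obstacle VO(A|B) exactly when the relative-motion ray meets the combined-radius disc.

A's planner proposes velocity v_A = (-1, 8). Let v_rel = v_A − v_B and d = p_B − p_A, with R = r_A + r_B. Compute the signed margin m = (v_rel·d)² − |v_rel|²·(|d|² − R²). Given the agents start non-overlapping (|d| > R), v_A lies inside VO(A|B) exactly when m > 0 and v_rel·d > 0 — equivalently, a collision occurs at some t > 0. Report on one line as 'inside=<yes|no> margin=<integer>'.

d = (-19, 6),  |d|² = 397;  R = 3+6 = 9,  c = 397−9² = 316
v_rel = (-6, 3),  |v_rel|² = 45;  v_rel·d = (-6)·(-19) + (3)·(6) = 132
45·t² − 264·t + 316 = 0  ⇒  m = 132² − 45·316 = 3204
m = 3204 > 0,  v_rel·d = 132 > 0  ⇒  inside

inside=yes margin=3204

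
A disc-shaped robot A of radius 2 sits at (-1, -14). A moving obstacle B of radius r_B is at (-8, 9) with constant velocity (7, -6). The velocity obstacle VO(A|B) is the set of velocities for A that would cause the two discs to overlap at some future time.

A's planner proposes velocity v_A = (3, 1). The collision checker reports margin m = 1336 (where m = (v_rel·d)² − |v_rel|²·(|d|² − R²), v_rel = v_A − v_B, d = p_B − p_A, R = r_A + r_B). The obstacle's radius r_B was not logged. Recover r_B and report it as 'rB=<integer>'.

m = 1336
d = (-7, 23);  v_rel = (-4, 7),  |v_rel|² = 65
v_rel×d = (-4)·(23) − (7)·(-7) = -43
since m = R²·65 − (-43)²:  R² = (1849 + 1336) / 65 = 49
R = √49 = 7  ⇒  r_B = 7 − 2 = 5

rB=5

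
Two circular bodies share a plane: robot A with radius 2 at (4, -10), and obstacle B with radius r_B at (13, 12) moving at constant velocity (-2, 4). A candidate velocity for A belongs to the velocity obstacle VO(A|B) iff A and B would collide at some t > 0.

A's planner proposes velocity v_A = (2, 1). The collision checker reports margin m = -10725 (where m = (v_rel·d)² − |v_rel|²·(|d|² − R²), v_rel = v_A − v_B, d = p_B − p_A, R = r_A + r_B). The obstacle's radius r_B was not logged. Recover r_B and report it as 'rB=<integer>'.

m = -10725
d = (9, 22);  v_rel = (4, -3),  |v_rel|² = 25
v_rel×d = (4)·(22) − (-3)·(9) = 115
since m = R²·25 − 115²:  R² = (13225 + -10725) / 25 = 100
R = √100 = 10  ⇒  r_B = 10 − 2 = 8

rB=8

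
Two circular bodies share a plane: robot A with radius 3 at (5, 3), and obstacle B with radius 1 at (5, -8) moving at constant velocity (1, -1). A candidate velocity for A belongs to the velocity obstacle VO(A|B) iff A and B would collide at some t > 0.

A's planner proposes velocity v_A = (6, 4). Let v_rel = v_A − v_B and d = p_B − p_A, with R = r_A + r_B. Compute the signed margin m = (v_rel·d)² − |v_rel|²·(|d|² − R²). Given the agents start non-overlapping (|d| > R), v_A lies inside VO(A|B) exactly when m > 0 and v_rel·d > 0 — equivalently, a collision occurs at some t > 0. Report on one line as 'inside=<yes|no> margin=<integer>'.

d = (0, -11),  |d|² = 121;  R = 3+1 = 4,  c = 121−4² = 105
v_rel = (5, 5),  |v_rel|² = 50;  v_rel·d = (5)·(0) + (5)·(-11) = -55
50·t² + 110·t + 105 = 0  ⇒  m = (-55)² − 50·105 = -2225
m = -2225 < 0,  v_rel·d = -55 < 0  ⇒  outside

inside=no margin=-2225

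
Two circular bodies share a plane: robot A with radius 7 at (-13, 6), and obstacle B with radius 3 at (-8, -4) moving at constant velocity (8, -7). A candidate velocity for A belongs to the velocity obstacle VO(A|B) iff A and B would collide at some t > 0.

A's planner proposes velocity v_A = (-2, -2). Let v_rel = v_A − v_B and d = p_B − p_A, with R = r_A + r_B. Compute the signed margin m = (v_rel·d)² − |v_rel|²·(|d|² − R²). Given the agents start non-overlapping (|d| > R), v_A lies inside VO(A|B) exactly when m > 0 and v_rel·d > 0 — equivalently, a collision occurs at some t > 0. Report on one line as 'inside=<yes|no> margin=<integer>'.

d = (5, -10),  |d|² = 125;  R = 7+3 = 10,  c = 125−10² = 25
v_rel = (-10, 5),  |v_rel|² = 125;  v_rel·d = (-10)·(5) + (5)·(-10) = -100
125·t² + 200·t + 25 = 0  ⇒  m = (-100)² − 125·25 = 6875
m = 6875 > 0,  v_rel·d = -100 < 0  ⇒  outside

inside=no margin=6875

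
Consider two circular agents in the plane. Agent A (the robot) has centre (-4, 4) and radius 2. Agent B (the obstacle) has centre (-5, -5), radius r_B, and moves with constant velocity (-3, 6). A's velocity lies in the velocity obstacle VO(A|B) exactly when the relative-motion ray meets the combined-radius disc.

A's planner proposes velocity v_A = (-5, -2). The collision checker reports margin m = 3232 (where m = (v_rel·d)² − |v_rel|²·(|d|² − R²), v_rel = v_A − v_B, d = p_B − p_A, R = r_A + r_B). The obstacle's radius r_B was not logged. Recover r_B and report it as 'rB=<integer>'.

m = 3232
d = (-1, -9);  v_rel = (-2, -8),  |v_rel|² = 68
v_rel×d = (-2)·(-9) − (-8)·(-1) = 10
since m = R²·68 − 10²:  R² = (100 + 3232) / 68 = 49
R = √49 = 7  ⇒  r_B = 7 − 2 = 5

rB=5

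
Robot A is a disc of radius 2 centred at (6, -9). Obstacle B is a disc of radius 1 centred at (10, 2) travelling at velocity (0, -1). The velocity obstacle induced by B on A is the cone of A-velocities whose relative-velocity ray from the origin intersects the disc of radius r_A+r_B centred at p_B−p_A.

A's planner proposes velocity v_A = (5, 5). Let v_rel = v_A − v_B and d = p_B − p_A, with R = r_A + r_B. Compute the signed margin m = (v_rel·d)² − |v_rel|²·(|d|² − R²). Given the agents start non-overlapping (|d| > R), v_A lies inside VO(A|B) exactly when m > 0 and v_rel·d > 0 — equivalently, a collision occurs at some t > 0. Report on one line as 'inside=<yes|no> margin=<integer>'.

d = (4, 11),  |d|² = 137;  R = 2+1 = 3,  c = 137−3² = 128
v_rel = (5, 6),  |v_rel|² = 61;  v_rel·d = (5)·(4) + (6)·(11) = 86
61·t² − 172·t + 128 = 0  ⇒  m = 86² − 61·128 = -412
m = -412 < 0,  v_rel·d = 86 > 0  ⇒  outside

inside=no margin=-412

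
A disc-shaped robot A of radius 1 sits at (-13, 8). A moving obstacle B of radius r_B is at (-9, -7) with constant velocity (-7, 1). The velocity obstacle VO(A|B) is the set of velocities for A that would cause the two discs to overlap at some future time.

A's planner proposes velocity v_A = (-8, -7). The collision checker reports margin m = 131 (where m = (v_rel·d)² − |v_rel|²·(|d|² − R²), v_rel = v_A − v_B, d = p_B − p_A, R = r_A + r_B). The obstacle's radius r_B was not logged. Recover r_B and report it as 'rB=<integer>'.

m = 131
d = (4, -15);  v_rel = (-1, -8),  |v_rel|² = 65
v_rel×d = (-1)·(-15) − (-8)·(4) = 47
since m = R²·65 − 47²:  R² = (2209 + 131) / 65 = 36
R = √36 = 6  ⇒  r_B = 6 − 1 = 5

rB=5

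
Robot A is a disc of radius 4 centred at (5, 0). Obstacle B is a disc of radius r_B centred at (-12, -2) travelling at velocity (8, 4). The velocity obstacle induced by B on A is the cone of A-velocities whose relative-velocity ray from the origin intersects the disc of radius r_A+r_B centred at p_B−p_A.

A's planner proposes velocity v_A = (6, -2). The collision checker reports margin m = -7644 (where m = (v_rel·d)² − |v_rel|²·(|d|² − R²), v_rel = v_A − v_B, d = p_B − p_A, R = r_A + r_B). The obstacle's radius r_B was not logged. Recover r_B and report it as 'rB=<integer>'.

m = -7644
d = (-17, -2);  v_rel = (-2, -6),  |v_rel|² = 40
v_rel×d = (-2)·(-2) − (-6)·(-17) = -98
since m = R²·40 − (-98)²:  R² = (9604 + -7644) / 40 = 49
R = √49 = 7  ⇒  r_B = 7 − 4 = 3

rB=3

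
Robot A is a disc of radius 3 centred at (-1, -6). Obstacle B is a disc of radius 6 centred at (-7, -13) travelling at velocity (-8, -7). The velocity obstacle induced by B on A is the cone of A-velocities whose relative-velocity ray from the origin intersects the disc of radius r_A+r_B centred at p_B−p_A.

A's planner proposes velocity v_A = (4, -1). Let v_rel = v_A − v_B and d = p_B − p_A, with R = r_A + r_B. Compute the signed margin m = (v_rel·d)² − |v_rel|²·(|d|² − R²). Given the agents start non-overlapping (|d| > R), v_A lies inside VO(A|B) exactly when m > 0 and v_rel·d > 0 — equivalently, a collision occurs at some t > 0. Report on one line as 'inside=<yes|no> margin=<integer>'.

d = (-6, -7),  |d|² = 85;  R = 3+6 = 9,  c = 85−9² = 4
v_rel = (12, 6),  |v_rel|² = 180;  v_rel·d = (12)·(-6) + (6)·(-7) = -114
180·t² + 228·t + 4 = 0  ⇒  m = (-114)² − 180·4 = 12276
m = 12276 > 0,  v_rel·d = -114 < 0  ⇒  outside

inside=no margin=12276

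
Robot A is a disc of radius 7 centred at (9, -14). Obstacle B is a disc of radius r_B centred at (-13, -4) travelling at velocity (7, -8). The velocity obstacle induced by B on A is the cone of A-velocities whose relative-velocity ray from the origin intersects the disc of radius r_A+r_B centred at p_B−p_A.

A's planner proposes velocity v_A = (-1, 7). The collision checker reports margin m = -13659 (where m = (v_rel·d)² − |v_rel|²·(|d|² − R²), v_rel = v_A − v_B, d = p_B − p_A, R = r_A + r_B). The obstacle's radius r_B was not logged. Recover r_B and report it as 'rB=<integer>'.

m = -13659
d = (-22, 10);  v_rel = (-8, 15),  |v_rel|² = 289
v_rel×d = (-8)·(10) − (15)·(-22) = 250
since m = R²·289 − 250²:  R² = (62500 + -13659) / 289 = 169
R = √169 = 13  ⇒  r_B = 13 − 7 = 6

rB=6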